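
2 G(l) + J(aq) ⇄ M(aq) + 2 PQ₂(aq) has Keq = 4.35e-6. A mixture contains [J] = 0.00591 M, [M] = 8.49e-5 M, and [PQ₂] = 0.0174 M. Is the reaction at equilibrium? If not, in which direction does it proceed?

at equilibrium

(G is a pure liquid — omitted from Q.)
Q = [M]·[PQ₂]² / [J] = (8.49e-5)·(0.0174)² / (0.00591) = 4.35e-6
Q = 4.35e-6 = Keq, so the system is already at equilibrium.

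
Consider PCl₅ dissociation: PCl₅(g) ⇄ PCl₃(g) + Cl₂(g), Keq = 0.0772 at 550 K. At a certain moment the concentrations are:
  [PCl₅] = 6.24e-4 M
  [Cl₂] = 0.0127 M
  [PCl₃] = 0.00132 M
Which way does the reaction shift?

to the right

Q = [PCl₃]·[Cl₂] / [PCl₅] = (0.00132)·(0.0127) / (6.24e-4) = 0.0269
Q = 0.0269 < Keq = 0.0772, so the forward reaction proceeds.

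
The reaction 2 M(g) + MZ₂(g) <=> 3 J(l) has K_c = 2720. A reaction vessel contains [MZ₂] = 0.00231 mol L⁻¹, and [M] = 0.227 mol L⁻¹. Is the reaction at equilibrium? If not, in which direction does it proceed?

(J is a pure liquid — omitted from Q_c.)
Q_c = 1 / ([M]²·[MZ₂]) = 1 / ((0.227)²·(0.00231)) = 8400
Q_c = 8400 > K_c = 2720, so the reverse reaction proceeds.

in the reverse direction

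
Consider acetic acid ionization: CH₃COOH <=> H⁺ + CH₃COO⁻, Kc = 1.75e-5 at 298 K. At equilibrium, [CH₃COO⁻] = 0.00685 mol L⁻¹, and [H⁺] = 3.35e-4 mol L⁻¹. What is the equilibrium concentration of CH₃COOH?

At equilibrium, Kc = [H⁺]·[CH₃COO⁻] / [CH₃COOH] = 1.75e-5.
(3.35e-4)·(0.00685) / ([CH₃COOH]) = 1.75e-5
[CH₃COOH] = 0.131 mol L⁻¹

[CH₃COOH] = 0.131 mol L⁻¹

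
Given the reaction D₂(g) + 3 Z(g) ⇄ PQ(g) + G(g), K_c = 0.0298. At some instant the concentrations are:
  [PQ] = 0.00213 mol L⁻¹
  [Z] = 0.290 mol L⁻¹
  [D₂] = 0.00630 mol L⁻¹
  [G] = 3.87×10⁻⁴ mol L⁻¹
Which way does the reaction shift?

Q_c = [PQ]·[G] / ([D₂]·[Z]³) = (0.00213)·(3.87×10⁻⁴) / ((0.00630)·(0.290)³) = 0.00536
Q_c = 0.00536 < K_c = 0.0298, so the forward reaction proceeds.

to the right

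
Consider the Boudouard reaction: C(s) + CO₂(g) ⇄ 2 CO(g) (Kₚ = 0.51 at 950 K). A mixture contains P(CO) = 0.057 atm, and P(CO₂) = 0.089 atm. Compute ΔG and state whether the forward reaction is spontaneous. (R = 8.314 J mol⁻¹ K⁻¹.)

(C is a pure solid — omitted from Qₚ.)
Qₚ = P(CO)² / P(CO₂) = (0.057)² / (0.089) = 0.0365
ΔG = RT ln(Qₚ/Kₚ) = (8.314 J mol⁻¹ K⁻¹)(950 K) × ln(0.0365/0.51)
   = (7.898 kJ/mol)(-2.637) = -20.8 kJ/mol
ΔG < 0, so the forward reaction is spontaneous (proceeds forward).

ΔG = -20.8 kJ/mol; the forward reaction is spontaneous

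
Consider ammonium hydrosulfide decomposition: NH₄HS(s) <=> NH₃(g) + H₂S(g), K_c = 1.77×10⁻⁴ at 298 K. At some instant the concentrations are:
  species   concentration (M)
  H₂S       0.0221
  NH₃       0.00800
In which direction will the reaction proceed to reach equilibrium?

no net change (already at equilibrium)

(NH₄HS is a pure solid — omitted from Q_c.)
Q_c = [NH₃]·[H₂S] = (0.00800)·(0.0221) = 1.77×10⁻⁴
Q_c = 1.77×10⁻⁴ = K_c, so the system is already at equilibrium.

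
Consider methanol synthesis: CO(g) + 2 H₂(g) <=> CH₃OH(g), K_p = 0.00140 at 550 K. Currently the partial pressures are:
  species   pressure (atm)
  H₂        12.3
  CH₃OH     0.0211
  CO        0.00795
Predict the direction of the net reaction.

to the left

Q_p = P(CH₃OH) / (P(CO)·P(H₂)²) = (0.0211) / ((0.00795)·(12.3)²) = 0.0175
Q_p = 0.0175 > K_p = 0.00140, so the reverse reaction proceeds.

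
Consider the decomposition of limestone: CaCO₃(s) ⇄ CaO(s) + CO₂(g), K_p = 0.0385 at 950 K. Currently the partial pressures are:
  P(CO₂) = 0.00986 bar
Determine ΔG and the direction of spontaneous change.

ΔG = -10.8 kJ/mol; the forward reaction is spontaneous

(CaCO₃, CaO are pure solids — omitted from Q_p.)
Q_p = P(CO₂) = 0.00986
ΔG = RT ln(Q_p/K_p) = (8.314 J mol⁻¹ K⁻¹)(950 K) × ln(0.00986/0.0385)
   = (7.898 kJ/mol)(-1.362) = -10.8 kJ/mol
ΔG < 0, so the forward reaction is spontaneous (proceeds forward).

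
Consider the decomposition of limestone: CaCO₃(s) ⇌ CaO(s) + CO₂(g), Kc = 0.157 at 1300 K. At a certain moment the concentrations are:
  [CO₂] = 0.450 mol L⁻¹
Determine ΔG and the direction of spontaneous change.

(CaCO₃, CaO are pure solids — omitted from Qc.)
Qc = [CO₂] = 0.450
ΔG = RT ln(Qc/Kc) = (8.314 J mol⁻¹ K⁻¹)(1300 K) × ln(0.450/0.157)
   = (10.81 kJ/mol)(1.053) = 11.4 kJ/mol
ΔG > 0, so the forward reaction is non-spontaneous (proceeds in reverse).

ΔG = 11.4 kJ/mol; the forward reaction is non-spontaneous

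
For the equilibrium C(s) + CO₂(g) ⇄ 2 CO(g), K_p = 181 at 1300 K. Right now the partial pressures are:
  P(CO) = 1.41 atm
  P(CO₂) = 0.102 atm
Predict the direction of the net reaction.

(C is a pure solid — omitted from Q_p.)
Q_p = P(CO)² / P(CO₂) = (1.41)² / (0.102) = 19.5
Q_p = 19.5 < K_p = 181, so the forward reaction proceeds.

toward products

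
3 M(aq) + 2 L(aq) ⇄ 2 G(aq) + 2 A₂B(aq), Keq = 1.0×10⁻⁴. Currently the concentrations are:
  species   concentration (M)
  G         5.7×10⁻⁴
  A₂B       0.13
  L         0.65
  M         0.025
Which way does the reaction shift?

Q = [G]²·[A₂B]² / ([M]³·[L]²) = (5.7×10⁻⁴)²·(0.13)² / ((0.025)³·(0.65)²) = 8.3×10⁻⁴
Q = 8.3×10⁻⁴ > Keq = 1.0×10⁻⁴, so the reverse reaction proceeds.

reverse (toward reactants)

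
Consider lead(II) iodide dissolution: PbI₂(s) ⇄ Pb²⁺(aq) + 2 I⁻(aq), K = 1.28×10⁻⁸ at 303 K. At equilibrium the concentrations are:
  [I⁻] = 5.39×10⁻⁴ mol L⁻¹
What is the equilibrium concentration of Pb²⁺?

[Pb²⁺] = 0.0441 mol L⁻¹

(PbI₂ is a pure solid — omitted from K.)
At equilibrium, K = [Pb²⁺]·[I⁻]² = 1.28×10⁻⁸.
([Pb²⁺])·(5.39×10⁻⁴)² = 1.28×10⁻⁸
[Pb²⁺] = 0.0441 mol L⁻¹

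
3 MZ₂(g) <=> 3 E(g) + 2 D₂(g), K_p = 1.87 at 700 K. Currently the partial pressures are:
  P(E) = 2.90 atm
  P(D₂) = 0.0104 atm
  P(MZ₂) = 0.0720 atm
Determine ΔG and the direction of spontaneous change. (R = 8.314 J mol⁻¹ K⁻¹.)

Q_p = P(E)³·P(D₂)² / P(MZ₂)³ = (2.90)³·(0.0104)² / (0.0720)³ = 7.07
ΔG = RT ln(Q_p/K_p) = (8.314 J mol⁻¹ K⁻¹)(700 K) × ln(7.07/1.87)
   = (5.820 kJ/mol)(1.330) = 7.74 kJ/mol
ΔG > 0, so the forward reaction is non-spontaneous (proceeds in reverse).

ΔG = 7.74 kJ/mol; the forward reaction is non-spontaneous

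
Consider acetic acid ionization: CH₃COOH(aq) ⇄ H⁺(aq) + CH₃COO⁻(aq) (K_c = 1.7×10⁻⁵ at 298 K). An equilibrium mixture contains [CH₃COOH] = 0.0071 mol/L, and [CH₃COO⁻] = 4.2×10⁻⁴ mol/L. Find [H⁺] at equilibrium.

At equilibrium, K_c = [H⁺]·[CH₃COO⁻] / [CH₃COOH] = 1.7×10⁻⁵.
([H⁺])·(4.2×10⁻⁴) / (0.0071) = 1.7×10⁻⁵
[H⁺] = 2.87×10⁻⁴ = 2.9×10⁻⁴ mol/L

[H⁺] = 2.9×10⁻⁴ mol/L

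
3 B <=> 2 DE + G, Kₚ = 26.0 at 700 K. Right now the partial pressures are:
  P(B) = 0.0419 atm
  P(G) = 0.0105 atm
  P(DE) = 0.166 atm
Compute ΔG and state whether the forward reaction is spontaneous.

Qₚ = P(DE)²·P(G) / P(B)³ = (0.166)²·(0.0105) / (0.0419)³ = 3.93
ΔG = RT ln(Qₚ/Kₚ) = (8.314 J mol⁻¹ K⁻¹)(700 K) × ln(3.93/26.0)
   = (5.820 kJ/mol)(-1.889) = -11.0 kJ/mol
ΔG < 0, so the forward reaction is spontaneous (proceeds forward).

ΔG = -11.0 kJ/mol; the forward reaction is spontaneous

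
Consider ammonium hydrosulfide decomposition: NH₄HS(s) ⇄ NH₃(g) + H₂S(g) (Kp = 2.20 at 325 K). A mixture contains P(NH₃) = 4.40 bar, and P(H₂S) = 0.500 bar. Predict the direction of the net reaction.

neither direction; the system is at equilibrium

(NH₄HS is a pure solid — omitted from Qp.)
Qp = P(NH₃)·P(H₂S) = (4.40)·(0.500) = 2.20
Qp = 2.20 = Kp, so the system is already at equilibrium.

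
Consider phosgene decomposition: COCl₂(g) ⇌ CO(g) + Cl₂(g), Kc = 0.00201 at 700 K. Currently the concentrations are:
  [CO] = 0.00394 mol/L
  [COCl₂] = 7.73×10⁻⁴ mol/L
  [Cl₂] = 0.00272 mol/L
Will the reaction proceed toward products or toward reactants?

toward reactants

Qc = [CO]·[Cl₂] / [COCl₂] = (0.00394)·(0.00272) / (7.73×10⁻⁴) = 0.0139
Qc = 0.0139 > Kc = 0.00201, so the reverse reaction proceeds.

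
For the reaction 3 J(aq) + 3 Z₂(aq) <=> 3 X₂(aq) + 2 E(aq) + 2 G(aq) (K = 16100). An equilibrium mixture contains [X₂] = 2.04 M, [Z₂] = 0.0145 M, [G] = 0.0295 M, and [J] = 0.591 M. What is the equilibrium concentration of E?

[E] = 1.17 M

At equilibrium, K = [X₂]³·[E]²·[G]² / ([J]³·[Z₂]³) = 16100.
(2.04)³·([E])²·(0.0295)² / ((0.591)³·(0.0145)³) = 16100
[E]² = 1.37 ⇒ [E] = 1.17 M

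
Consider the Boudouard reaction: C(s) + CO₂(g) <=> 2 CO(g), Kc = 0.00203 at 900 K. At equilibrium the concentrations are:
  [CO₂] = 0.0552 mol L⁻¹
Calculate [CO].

(C is a pure solid — omitted from Kc.)
At equilibrium, Kc = [CO]² / [CO₂] = 0.00203.
([CO])² / (0.0552) = 0.00203
[CO]² = 1.12×10⁻⁴ ⇒ [CO] = 0.0106 mol L⁻¹

[CO] = 0.0106 mol L⁻¹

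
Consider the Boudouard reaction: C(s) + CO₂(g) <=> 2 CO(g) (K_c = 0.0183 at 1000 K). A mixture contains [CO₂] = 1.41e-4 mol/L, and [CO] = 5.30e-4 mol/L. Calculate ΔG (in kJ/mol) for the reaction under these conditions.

(C is a pure solid — omitted from Q_c.)
Q_c = [CO]² / [CO₂] = (5.30e-4)² / (1.41e-4) = 0.00199
ΔG = RT ln(Q_c/K_c) = (8.314 J mol⁻¹ K⁻¹)(1000 K) × ln(0.00199/0.0183)
   = (8.314 kJ/mol)(-2.219) = -18.4 kJ/mol
ΔG < 0, so the forward reaction is spontaneous (proceeds forward).

ΔG = -18.4 kJ/mol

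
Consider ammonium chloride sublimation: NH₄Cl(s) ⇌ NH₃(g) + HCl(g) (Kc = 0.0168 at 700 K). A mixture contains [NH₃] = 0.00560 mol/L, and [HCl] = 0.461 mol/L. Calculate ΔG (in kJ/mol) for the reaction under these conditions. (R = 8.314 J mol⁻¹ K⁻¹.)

(NH₄Cl is a pure solid — omitted from Qc.)
Qc = [NH₃]·[HCl] = (0.00560)·(0.461) = 0.00258
ΔG = RT ln(Qc/Kc) = (8.314 J mol⁻¹ K⁻¹)(700 K) × ln(0.00258/0.0168)
   = (5.820 kJ/mol)(-1.874) = -10.9 kJ/mol
ΔG < 0, so the forward reaction is spontaneous (proceeds forward).

ΔG = -10.9 kJ/mol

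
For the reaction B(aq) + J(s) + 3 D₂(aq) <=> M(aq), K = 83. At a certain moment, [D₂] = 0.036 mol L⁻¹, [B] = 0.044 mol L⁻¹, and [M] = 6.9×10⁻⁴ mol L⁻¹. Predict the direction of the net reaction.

to the left

(J is a pure solid — omitted from Q.)
Q = [M] / ([B]·[D₂]³) = (6.9×10⁻⁴) / ((0.044)·(0.036)³) = 340
Q = 340 > K = 83, so the reverse reaction proceeds.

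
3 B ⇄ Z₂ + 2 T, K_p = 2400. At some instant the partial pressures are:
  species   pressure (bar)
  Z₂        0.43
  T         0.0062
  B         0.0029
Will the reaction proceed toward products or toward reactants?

Q_p = P(Z₂)·P(T)² / P(B)³ = (0.43)·(0.0062)² / (0.0029)³ = 680
Q_p = 680 < K_p = 2400, so the forward reaction proceeds.

forward (toward products)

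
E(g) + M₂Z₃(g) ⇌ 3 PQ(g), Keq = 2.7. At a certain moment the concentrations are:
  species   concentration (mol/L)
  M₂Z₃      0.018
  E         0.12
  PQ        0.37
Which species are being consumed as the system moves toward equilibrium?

Q = [PQ]³ / ([E]·[M₂Z₃]) = (0.37)³ / ((0.12)·(0.018)) = 23
Q = 23 > Keq = 2.7: net reverse reaction.

PQ (products)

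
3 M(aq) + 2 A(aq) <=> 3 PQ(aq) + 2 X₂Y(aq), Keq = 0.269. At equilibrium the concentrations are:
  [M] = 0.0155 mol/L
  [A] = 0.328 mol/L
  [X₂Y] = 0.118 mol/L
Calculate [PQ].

[PQ] = 0.0198 mol/L

At equilibrium, Keq = [PQ]³·[X₂Y]² / ([M]³·[A]²) = 0.269.
([PQ])³·(0.118)² / ((0.0155)³·(0.328)²) = 0.269
[PQ]³ = 7.74e-6 ⇒ [PQ] = 0.0198 mol/L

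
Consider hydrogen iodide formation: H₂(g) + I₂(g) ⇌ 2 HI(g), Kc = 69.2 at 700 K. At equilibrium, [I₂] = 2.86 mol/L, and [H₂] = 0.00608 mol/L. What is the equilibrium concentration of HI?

[HI] = 1.10 mol/L

At equilibrium, Kc = [HI]² / ([H₂]·[I₂]) = 69.2.
([HI])² / ((0.00608)·(2.86)) = 69.2
[HI]² = 1.20 ⇒ [HI] = 1.10 mol/L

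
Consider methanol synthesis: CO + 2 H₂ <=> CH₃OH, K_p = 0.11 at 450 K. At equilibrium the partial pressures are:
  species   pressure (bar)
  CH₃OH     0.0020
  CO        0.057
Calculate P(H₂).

P(H₂) = 0.56 bar

At equilibrium, K_p = P(CH₃OH) / (P(CO)·P(H₂)²) = 0.11.
(0.0020) / ((0.057)·(P(H₂))²) = 0.11
P(H₂)² = 0.319 ⇒ P(H₂) = 0.56 bar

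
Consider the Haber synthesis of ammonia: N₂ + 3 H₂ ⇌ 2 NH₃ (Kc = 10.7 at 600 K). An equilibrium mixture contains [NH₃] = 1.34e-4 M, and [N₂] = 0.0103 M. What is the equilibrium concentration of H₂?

[H₂] = 0.00546 M

At equilibrium, Kc = [NH₃]² / ([N₂]·[H₂]³) = 10.7.
(1.34e-4)² / ((0.0103)·([H₂])³) = 10.7
[H₂]³ = 1.63e-7 ⇒ [H₂] = 0.00546 M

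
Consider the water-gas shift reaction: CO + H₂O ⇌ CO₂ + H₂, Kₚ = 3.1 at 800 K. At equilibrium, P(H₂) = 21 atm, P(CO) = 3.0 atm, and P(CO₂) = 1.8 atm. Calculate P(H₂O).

P(H₂O) = 4.1 atm

At equilibrium, Kₚ = P(CO₂)·P(H₂) / (P(CO)·P(H₂O)) = 3.1.
(1.8)·(21) / ((3.0)·(P(H₂O))) = 3.1
P(H₂O) = 4.06 = 4.1 atm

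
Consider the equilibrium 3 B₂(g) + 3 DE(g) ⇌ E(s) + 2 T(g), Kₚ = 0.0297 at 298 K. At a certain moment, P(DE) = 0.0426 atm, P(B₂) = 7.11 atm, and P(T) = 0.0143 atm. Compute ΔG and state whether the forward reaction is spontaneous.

ΔG = -3.46 kJ/mol; the forward reaction is spontaneous

(E is a pure solid — omitted from Qₚ.)
Qₚ = P(T)² / (P(B₂)³·P(DE)³) = (0.0143)² / ((7.11)³·(0.0426)³) = 0.00736
ΔG = RT ln(Qₚ/Kₚ) = (8.314 J mol⁻¹ K⁻¹)(298 K) × ln(0.00736/0.0297)
   = (2.478 kJ/mol)(-1.395) = -3.46 kJ/mol
ΔG < 0, so the forward reaction is spontaneous (proceeds forward).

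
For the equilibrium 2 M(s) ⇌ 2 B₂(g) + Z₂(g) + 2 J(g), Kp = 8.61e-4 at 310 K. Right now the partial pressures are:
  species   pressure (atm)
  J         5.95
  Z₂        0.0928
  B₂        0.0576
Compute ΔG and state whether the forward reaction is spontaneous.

ΔG = 6.54 kJ/mol; the forward reaction is non-spontaneous

(M is a pure solid — omitted from Qp.)
Qp = P(B₂)²·P(Z₂)·P(J)² = (0.0576)²·(0.0928)·(5.95)² = 0.0109
ΔG = RT ln(Qp/Kp) = (8.314 J mol⁻¹ K⁻¹)(310 K) × ln(0.0109/8.61e-4)
   = (2.577 kJ/mol)(2.538) = 6.54 kJ/mol
ΔG > 0, so the forward reaction is non-spontaneous (proceeds in reverse).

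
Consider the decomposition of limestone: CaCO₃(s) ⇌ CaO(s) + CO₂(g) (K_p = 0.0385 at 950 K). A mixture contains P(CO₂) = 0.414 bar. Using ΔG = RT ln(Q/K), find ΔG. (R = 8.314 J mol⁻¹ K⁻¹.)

(CaCO₃, CaO are pure solids — omitted from Q_p.)
Q_p = P(CO₂) = 0.414
ΔG = RT ln(Q_p/K_p) = (8.314 J mol⁻¹ K⁻¹)(950 K) × ln(0.414/0.0385)
   = (7.898 kJ/mol)(2.375) = 18.8 kJ/mol
ΔG > 0, so the forward reaction is non-spontaneous (proceeds in reverse).

ΔG = 18.8 kJ/mol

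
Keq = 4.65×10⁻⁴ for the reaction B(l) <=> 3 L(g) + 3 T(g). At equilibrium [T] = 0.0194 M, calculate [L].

[L] = 3.99 M

(B is a pure liquid — omitted from Keq.)
At equilibrium, Keq = [L]³·[T]³ = 4.65×10⁻⁴.
([L])³·(0.0194)³ = 4.65×10⁻⁴
[L]³ = 63.7 ⇒ [L] = 3.99 M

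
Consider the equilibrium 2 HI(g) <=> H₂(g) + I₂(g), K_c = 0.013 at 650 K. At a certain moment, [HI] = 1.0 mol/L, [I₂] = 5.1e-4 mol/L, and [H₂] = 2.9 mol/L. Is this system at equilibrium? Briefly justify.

Q_c = [H₂]·[I₂] / [HI]² = (2.9)·(5.1e-4) / (1.0)² = 0.0015
Q_c = 0.0015 < K_c = 0.013: net forward reaction.

no; Q < K, reaction proceeds forward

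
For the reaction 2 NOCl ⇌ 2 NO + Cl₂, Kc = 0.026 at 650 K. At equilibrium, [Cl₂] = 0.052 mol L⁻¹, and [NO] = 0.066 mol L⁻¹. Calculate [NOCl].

At equilibrium, Kc = [NO]²·[Cl₂] / [NOCl]² = 0.026.
(0.066)²·(0.052) / ([NOCl])² = 0.026
[NOCl]² = 0.00871 ⇒ [NOCl] = 0.093 mol L⁻¹

[NOCl] = 0.093 mol L⁻¹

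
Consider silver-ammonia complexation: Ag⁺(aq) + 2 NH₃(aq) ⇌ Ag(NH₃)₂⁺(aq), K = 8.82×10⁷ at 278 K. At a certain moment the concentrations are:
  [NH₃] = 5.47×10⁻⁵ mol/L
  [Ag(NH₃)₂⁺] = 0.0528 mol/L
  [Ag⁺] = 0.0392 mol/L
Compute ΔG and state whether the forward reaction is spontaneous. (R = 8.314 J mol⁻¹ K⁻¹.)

ΔG = 3.77 kJ/mol; the forward reaction is non-spontaneous

Q = [Ag(NH₃)₂⁺] / ([Ag⁺]·[NH₃]²) = (0.0528) / ((0.0392)·(5.47×10⁻⁵)²) = 4.50×10⁸
ΔG = RT ln(Q/K) = (8.314 J mol⁻¹ K⁻¹)(278 K) × ln(4.50×10⁸/8.82×10⁷)
   = (2.311 kJ/mol)(1.630) = 3.77 kJ/mol
ΔG > 0, so the forward reaction is non-spontaneous (proceeds in reverse).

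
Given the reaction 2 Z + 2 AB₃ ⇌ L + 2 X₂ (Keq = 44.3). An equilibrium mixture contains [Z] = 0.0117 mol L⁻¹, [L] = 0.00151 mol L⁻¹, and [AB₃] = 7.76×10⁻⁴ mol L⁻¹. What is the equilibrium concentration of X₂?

[X₂] = 0.00156 mol L⁻¹

At equilibrium, Keq = [L]·[X₂]² / ([Z]²·[AB₃]²) = 44.3.
(0.00151)·([X₂])² / ((0.0117)²·(7.76×10⁻⁴)²) = 44.3
[X₂]² = 2.42×10⁻⁶ ⇒ [X₂] = 0.00156 mol L⁻¹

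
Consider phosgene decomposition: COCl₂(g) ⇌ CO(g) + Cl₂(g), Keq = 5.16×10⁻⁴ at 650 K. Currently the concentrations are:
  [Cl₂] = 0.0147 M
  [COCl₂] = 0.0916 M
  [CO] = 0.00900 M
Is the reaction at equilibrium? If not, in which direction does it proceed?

Q = [CO]·[Cl₂] / [COCl₂] = (0.00900)·(0.0147) / (0.0916) = 0.00144
Q = 0.00144 > Keq = 5.16×10⁻⁴, so the reverse reaction proceeds.

toward reactants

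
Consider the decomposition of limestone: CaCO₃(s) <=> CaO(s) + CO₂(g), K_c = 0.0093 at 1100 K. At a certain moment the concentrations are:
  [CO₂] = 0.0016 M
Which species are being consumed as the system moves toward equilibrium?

(CaCO₃, CaO are pure solids — omitted from Q_c.)
Q_c = [CO₂] = 0.0016
Q_c = 0.0016 < K_c = 0.0093: net forward reaction.

CaCO₃ (reactants)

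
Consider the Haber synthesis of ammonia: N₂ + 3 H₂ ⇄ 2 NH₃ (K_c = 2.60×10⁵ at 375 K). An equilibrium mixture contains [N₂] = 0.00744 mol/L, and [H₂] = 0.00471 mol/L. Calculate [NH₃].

At equilibrium, K_c = [NH₃]² / ([N₂]·[H₂]³) = 2.60×10⁵.
([NH₃])² / ((0.00744)·(0.00471)³) = 2.60×10⁵
[NH₃]² = 2.02×10⁻⁴ ⇒ [NH₃] = 0.0142 mol/L

[NH₃] = 0.0142 mol/L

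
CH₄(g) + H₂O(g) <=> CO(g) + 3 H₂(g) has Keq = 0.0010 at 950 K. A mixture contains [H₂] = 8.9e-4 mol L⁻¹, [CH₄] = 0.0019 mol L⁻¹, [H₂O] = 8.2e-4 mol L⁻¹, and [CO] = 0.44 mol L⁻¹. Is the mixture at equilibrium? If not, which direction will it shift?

Q = [CO]·[H₂]³ / ([CH₄]·[H₂O]) = (0.44)·(8.9e-4)³ / ((0.0019)·(8.2e-4)) = 2.0e-4
Q = 2.0e-4 < Keq = 0.0010: net forward reaction.

no; Q < K, reaction proceeds forward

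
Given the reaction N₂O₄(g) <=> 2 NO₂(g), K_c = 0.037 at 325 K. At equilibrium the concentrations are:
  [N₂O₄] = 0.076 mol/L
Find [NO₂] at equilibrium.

[NO₂] = 0.053 mol/L

At equilibrium, K_c = [NO₂]² / [N₂O₄] = 0.037.
([NO₂])² / (0.076) = 0.037
[NO₂]² = 0.00281 ⇒ [NO₂] = 0.053 mol/L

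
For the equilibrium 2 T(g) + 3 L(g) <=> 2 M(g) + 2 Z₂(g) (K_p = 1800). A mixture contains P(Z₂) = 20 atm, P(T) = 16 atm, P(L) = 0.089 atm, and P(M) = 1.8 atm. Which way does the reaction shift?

in the reverse direction

Q_p = P(M)²·P(Z₂)² / (P(T)²·P(L)³) = (1.8)²·(20)² / ((16)²·(0.089)³) = 7200
Q_p = 7200 > K_p = 1800, so the reverse reaction proceeds.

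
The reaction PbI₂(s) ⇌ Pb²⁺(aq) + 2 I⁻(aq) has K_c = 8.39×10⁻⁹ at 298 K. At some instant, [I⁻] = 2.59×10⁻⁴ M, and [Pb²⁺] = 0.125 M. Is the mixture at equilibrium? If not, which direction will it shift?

(PbI₂ is a pure solid — omitted from Q_c.)
Q_c = [Pb²⁺]·[I⁻]² = (0.125)·(2.59×10⁻⁴)² = 8.39×10⁻⁹
Q_c = 8.39×10⁻⁹ = K_c; the system is at equilibrium.

yes, at equilibrium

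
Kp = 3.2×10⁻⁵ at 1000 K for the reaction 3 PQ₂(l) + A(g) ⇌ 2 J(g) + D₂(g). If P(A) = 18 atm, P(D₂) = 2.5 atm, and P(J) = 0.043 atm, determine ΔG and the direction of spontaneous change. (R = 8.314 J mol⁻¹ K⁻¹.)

ΔG = 17.3 kJ/mol; the forward reaction is non-spontaneous

(PQ₂ is a pure liquid — omitted from Qp.)
Qp = P(J)²·P(D₂) / P(A) = (0.043)²·(2.5) / (18) = 2.57×10⁻⁴
ΔG = RT ln(Qp/Kp) = (8.314 J mol⁻¹ K⁻¹)(1000 K) × ln(2.57×10⁻⁴/3.2×10⁻⁵)
   = (8.314 kJ/mol)(2.083) = 17.3 kJ/mol
ΔG > 0, so the forward reaction is non-spontaneous (proceeds in reverse).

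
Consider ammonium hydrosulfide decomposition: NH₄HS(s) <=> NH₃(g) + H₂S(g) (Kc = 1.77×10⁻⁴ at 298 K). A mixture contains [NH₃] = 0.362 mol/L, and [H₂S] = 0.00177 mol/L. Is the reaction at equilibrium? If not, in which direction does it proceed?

(NH₄HS is a pure solid — omitted from Qc.)
Qc = [NH₃]·[H₂S] = (0.362)·(0.00177) = 6.41×10⁻⁴
Qc = 6.41×10⁻⁴ > Kc = 1.77×10⁻⁴, so the reverse reaction proceeds.

in the reverse direction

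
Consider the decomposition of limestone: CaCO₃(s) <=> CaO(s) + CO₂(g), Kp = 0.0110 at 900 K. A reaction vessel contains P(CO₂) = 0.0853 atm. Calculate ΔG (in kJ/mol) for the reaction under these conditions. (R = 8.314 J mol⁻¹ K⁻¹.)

(CaCO₃, CaO are pure solids — omitted from Qp.)
Qp = P(CO₂) = 0.0853
ΔG = RT ln(Qp/Kp) = (8.314 J mol⁻¹ K⁻¹)(900 K) × ln(0.0853/0.0110)
   = (7.483 kJ/mol)(2.048) = 15.3 kJ/mol
ΔG > 0, so the forward reaction is non-spontaneous (proceeds in reverse).

ΔG = 15.3 kJ/mol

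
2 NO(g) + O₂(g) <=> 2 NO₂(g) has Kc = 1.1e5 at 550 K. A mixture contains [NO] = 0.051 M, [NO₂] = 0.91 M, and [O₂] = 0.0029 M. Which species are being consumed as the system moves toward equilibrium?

Qc = [NO₂]² / ([NO]²·[O₂]) = (0.91)² / ((0.051)²·(0.0029)) = 1.1e5
Qc = 1.1e5 = Kc; the system is at equilibrium.

none (at equilibrium)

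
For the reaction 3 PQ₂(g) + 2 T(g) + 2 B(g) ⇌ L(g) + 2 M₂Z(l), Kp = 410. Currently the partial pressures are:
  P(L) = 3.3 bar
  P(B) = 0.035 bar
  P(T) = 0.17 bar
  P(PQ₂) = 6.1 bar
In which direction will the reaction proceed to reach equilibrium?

(M₂Z is a pure liquid — omitted from Qp.)
Qp = P(L) / (P(PQ₂)³·P(T)²·P(B)²) = (3.3) / ((6.1)³·(0.17)²·(0.035)²) = 410
Qp = 410 = Kp, so the system is already at equilibrium.

at equilibrium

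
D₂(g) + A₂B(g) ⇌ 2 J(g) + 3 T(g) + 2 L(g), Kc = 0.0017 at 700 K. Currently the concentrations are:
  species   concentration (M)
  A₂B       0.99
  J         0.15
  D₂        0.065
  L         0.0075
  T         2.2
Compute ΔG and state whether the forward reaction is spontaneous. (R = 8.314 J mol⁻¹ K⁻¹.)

Qc = [J]²·[T]³·[L]² / ([D₂]·[A₂B]) = (0.15)²·(2.2)³·(0.0075)² / ((0.065)·(0.99)) = 2.09×10⁻⁴
ΔG = RT ln(Qc/Kc) = (8.314 J mol⁻¹ K⁻¹)(700 K) × ln(2.09×10⁻⁴/0.0017)
   = (5.820 kJ/mol)(-2.096) = -12.2 kJ/mol
ΔG < 0, so the forward reaction is spontaneous (proceeds forward).

ΔG = -12.2 kJ/mol; the forward reaction is spontaneous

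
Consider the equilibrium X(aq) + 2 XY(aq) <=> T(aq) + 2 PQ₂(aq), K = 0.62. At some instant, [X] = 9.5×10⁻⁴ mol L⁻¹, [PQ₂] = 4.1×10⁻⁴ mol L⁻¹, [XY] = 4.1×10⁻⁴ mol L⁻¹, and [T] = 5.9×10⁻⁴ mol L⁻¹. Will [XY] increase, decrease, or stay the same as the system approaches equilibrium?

stay the same

Q = [T]·[PQ₂]² / ([X]·[XY]²) = (5.9×10⁻⁴)·(4.1×10⁻⁴)² / ((9.5×10⁻⁴)·(4.1×10⁻⁴)²) = 0.62
Q = 0.62 = K; the system is at equilibrium.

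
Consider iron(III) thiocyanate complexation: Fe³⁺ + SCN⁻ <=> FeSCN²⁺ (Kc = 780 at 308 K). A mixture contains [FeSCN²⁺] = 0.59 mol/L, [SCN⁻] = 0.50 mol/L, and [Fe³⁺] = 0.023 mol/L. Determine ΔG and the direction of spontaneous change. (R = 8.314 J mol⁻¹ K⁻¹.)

ΔG = -6.97 kJ/mol; the forward reaction is spontaneous

Qc = [FeSCN²⁺] / ([Fe³⁺]·[SCN⁻]) = (0.59) / ((0.023)·(0.50)) = 51.3
ΔG = RT ln(Qc/Kc) = (8.314 J mol⁻¹ K⁻¹)(308 K) × ln(51.3/780)
   = (2.561 kJ/mol)(-2.722) = -6.97 kJ/mol
ΔG < 0, so the forward reaction is spontaneous (proceeds forward).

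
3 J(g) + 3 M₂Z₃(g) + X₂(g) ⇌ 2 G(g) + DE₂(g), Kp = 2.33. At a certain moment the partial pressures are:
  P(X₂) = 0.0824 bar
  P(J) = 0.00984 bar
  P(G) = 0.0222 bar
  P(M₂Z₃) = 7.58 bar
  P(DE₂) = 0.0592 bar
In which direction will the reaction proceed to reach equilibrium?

to the right

Qp = P(G)²·P(DE₂) / (P(J)³·P(M₂Z₃)³·P(X₂)) = (0.0222)²·(0.0592) / ((0.00984)³·(7.58)³·(0.0824)) = 0.853
Qp = 0.853 < Kp = 2.33, so the forward reaction proceeds.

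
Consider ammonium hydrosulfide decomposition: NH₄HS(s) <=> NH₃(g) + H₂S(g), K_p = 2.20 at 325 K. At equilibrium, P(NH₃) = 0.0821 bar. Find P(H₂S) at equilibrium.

P(H₂S) = 26.8 bar

(NH₄HS is a pure solid — omitted from K_p.)
At equilibrium, K_p = P(NH₃)·P(H₂S) = 2.20.
(0.0821)·(P(H₂S)) = 2.20
P(H₂S) = 26.8 bar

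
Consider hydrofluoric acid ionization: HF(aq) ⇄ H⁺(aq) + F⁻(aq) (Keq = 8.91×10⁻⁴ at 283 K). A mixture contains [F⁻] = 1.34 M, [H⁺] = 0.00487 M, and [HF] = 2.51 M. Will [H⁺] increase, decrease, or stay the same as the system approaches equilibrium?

Q = [H⁺]·[F⁻] / [HF] = (0.00487)·(1.34) / (2.51) = 0.00260
Q = 0.00260 > Keq = 8.91×10⁻⁴: net reverse reaction.
H⁺ is a product, so it decreases.

decrease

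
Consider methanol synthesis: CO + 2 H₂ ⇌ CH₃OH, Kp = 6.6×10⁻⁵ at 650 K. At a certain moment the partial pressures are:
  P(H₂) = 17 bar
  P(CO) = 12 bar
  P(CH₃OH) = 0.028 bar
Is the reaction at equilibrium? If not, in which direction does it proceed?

Qp = P(CH₃OH) / (P(CO)·P(H₂)²) = (0.028) / ((12)·(17)²) = 8.1×10⁻⁶
Qp = 8.1×10⁻⁶ < Kp = 6.6×10⁻⁵, so the forward reaction proceeds.

in the forward direction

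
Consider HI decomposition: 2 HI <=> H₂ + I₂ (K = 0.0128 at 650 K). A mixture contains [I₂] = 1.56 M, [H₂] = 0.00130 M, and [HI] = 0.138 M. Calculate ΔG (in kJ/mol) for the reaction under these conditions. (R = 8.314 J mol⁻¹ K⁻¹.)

Q = [H₂]·[I₂] / [HI]² = (0.00130)·(1.56) / (0.138)² = 0.106
ΔG = RT ln(Q/K) = (8.314 J mol⁻¹ K⁻¹)(650 K) × ln(0.106/0.0128)
   = (5.404 kJ/mol)(2.114) = 11.4 kJ/mol
ΔG > 0, so the forward reaction is non-spontaneous (proceeds in reverse).

ΔG = 11.4 kJ/mol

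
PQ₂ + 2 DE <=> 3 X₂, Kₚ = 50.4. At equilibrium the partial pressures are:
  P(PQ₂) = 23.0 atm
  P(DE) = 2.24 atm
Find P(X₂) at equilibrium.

P(X₂) = 18.0 atm

At equilibrium, Kₚ = P(X₂)³ / (P(PQ₂)·P(DE)²) = 50.4.
(P(X₂))³ / ((23.0)·(2.24)²) = 50.4
P(X₂)³ = 5820 ⇒ P(X₂) = 18.0 atm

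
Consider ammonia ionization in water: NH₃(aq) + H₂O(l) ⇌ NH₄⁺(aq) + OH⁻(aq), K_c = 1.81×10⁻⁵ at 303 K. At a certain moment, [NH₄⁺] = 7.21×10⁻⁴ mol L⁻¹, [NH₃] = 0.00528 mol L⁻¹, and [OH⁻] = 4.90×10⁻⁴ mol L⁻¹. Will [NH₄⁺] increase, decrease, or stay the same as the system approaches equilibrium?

decrease

(H₂O is a pure liquid — omitted from Q_c.)
Q_c = [NH₄⁺]·[OH⁻] / [NH₃] = (7.21×10⁻⁴)·(4.90×10⁻⁴) / (0.00528) = 6.69×10⁻⁵
Q_c = 6.69×10⁻⁵ > K_c = 1.81×10⁻⁵: net reverse reaction.
NH₄⁺ is a product, so it decreases.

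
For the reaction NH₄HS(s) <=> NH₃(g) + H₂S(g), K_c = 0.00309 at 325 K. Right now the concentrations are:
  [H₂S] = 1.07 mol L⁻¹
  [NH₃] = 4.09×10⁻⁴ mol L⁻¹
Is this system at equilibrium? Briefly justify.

no; Q < K, reaction proceeds forward

(NH₄HS is a pure solid — omitted from Q_c.)
Q_c = [NH₃]·[H₂S] = (4.09×10⁻⁴)·(1.07) = 4.38×10⁻⁴
Q_c = 4.38×10⁻⁴ < K_c = 0.00309: net forward reaction.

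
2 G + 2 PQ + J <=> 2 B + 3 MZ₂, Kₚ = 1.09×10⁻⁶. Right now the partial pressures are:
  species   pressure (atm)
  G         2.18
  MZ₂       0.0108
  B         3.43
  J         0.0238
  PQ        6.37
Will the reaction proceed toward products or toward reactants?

Qₚ = P(B)²·P(MZ₂)³ / (P(G)²·P(PQ)²·P(J)) = (3.43)²·(0.0108)³ / ((2.18)²·(6.37)²·(0.0238)) = 3.23×10⁻⁶
Qₚ = 3.23×10⁻⁶ > Kₚ = 1.09×10⁻⁶, so the reverse reaction proceeds.

to the left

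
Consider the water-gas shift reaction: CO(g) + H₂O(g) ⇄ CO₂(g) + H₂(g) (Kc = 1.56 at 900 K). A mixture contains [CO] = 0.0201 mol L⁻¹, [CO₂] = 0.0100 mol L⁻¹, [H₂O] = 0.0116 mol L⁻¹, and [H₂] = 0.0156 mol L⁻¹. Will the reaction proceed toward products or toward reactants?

Qc = [CO₂]·[H₂] / ([CO]·[H₂O]) = (0.0100)·(0.0156) / ((0.0201)·(0.0116)) = 0.669
Qc = 0.669 < Kc = 1.56, so the forward reaction proceeds.

forward (toward products)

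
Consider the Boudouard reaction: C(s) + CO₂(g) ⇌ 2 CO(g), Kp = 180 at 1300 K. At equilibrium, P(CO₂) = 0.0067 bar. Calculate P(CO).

(C is a pure solid — omitted from Kp.)
At equilibrium, Kp = P(CO)² / P(CO₂) = 180.
(P(CO))² / (0.0067) = 180
P(CO)² = 1.21 ⇒ P(CO) = 1.1 bar

P(CO) = 1.1 bar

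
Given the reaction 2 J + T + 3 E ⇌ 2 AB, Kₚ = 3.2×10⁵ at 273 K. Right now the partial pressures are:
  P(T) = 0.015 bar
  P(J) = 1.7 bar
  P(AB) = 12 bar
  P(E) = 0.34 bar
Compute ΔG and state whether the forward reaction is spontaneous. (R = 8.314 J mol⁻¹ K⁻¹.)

ΔG = -3.02 kJ/mol; the forward reaction is spontaneous

Qₚ = P(AB)² / (P(J)²·P(T)·P(E)³) = (12)² / ((1.7)²·(0.015)·(0.34)³) = 84500
ΔG = RT ln(Qₚ/Kₚ) = (8.314 J mol⁻¹ K⁻¹)(273 K) × ln(84500/3.2×10⁵)
   = (2.270 kJ/mol)(-1.332) = -3.02 kJ/mol
ΔG < 0, so the forward reaction is spontaneous (proceeds forward).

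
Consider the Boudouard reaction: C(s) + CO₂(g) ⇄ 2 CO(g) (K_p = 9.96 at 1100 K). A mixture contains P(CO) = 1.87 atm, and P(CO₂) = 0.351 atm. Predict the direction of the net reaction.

(C is a pure solid — omitted from Q_p.)
Q_p = P(CO)² / P(CO₂) = (1.87)² / (0.351) = 9.96
Q_p = 9.96 = K_p, so the system is already at equilibrium.

neither direction; the system is at equilibrium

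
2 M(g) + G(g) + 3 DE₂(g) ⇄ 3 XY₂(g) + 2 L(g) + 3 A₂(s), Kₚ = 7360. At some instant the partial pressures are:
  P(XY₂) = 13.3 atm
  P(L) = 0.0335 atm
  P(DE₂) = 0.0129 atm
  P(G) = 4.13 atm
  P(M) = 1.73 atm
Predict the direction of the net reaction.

(A₂ is a pure solid — omitted from Qₚ.)
Qₚ = P(XY₂)³·P(L)² / (P(M)²·P(G)·P(DE₂)³) = (13.3)³·(0.0335)² / ((1.73)²·(4.13)·(0.0129)³) = 99500
Qₚ = 99500 > Kₚ = 7360, so the reverse reaction proceeds.

in the reverse direction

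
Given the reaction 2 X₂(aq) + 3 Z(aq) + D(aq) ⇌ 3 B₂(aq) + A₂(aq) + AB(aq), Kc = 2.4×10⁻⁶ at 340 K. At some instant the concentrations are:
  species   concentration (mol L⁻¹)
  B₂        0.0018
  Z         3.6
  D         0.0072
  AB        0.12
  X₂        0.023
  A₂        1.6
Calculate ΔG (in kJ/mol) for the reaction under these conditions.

Qc = [B₂]³·[A₂]·[AB] / ([X₂]²·[Z]³·[D]) = (0.0018)³·(1.6)·(0.12) / ((0.023)²·(3.6)³·(0.0072)) = 6.30×10⁻⁶
ΔG = RT ln(Qc/Kc) = (8.314 J mol⁻¹ K⁻¹)(340 K) × ln(6.30×10⁻⁶/2.4×10⁻⁶)
   = (2.827 kJ/mol)(0.9651) = 2.73 kJ/mol
ΔG > 0, so the forward reaction is non-spontaneous (proceeds in reverse).

ΔG = 2.73 kJ/mol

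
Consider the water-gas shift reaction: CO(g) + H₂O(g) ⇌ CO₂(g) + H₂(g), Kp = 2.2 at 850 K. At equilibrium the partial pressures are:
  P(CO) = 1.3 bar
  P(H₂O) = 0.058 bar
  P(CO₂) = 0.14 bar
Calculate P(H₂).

P(H₂) = 1.2 bar

At equilibrium, Kp = P(CO₂)·P(H₂) / (P(CO)·P(H₂O)) = 2.2.
(0.14)·(P(H₂)) / ((1.3)·(0.058)) = 2.2
P(H₂) = 1.18 = 1.2 bar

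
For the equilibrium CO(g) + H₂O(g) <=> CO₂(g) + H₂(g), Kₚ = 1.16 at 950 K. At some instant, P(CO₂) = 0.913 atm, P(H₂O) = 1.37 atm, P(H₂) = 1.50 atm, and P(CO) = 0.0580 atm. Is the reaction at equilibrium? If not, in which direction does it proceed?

Qₚ = P(CO₂)·P(H₂) / (P(CO)·P(H₂O)) = (0.913)·(1.50) / ((0.0580)·(1.37)) = 17.2
Qₚ = 17.2 > Kₚ = 1.16, so the reverse reaction proceeds.

to the left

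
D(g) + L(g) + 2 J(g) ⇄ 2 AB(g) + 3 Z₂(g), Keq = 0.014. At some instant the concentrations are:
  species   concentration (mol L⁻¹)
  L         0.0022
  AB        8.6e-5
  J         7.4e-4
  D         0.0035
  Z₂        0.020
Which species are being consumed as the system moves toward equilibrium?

none (at equilibrium)

Q = [AB]²·[Z₂]³ / ([D]·[L]·[J]²) = (8.6e-5)²·(0.020)³ / ((0.0035)·(0.0022)·(7.4e-4)²) = 0.014
Q = 0.014 = Keq; the system is at equilibrium.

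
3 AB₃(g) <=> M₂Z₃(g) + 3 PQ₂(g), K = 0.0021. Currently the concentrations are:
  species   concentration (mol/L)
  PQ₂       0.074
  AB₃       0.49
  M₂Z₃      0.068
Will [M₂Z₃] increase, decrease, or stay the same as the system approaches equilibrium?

increase

Q = [M₂Z₃]·[PQ₂]³ / [AB₃]³ = (0.068)·(0.074)³ / (0.49)³ = 2.3e-4
Q = 2.3e-4 < K = 0.0021: net forward reaction.
M₂Z₃ is a product, so it increases.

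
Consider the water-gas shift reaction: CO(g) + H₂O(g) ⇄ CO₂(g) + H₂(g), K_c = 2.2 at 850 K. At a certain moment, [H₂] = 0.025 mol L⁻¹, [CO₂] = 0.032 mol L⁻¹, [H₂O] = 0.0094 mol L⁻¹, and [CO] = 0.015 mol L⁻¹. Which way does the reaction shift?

Q_c = [CO₂]·[H₂] / ([CO]·[H₂O]) = (0.032)·(0.025) / ((0.015)·(0.0094)) = 5.7
Q_c = 5.7 > K_c = 2.2, so the reverse reaction proceeds.

toward reactants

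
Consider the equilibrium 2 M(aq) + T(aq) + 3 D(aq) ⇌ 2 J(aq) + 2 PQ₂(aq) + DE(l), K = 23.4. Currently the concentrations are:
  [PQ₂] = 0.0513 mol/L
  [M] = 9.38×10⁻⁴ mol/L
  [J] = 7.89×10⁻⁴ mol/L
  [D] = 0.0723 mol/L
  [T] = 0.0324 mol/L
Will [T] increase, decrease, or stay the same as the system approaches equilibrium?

increase

(DE is a pure liquid — omitted from Q.)
Q = [J]²·[PQ₂]² / ([M]²·[T]·[D]³) = (7.89×10⁻⁴)²·(0.0513)² / ((9.38×10⁻⁴)²·(0.0324)·(0.0723)³) = 152
Q = 152 > K = 23.4: net reverse reaction.
T is a reactant, so it increases.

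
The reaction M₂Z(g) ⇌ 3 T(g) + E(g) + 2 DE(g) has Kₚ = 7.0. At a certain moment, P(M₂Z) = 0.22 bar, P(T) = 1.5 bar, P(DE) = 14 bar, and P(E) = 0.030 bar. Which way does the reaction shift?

Qₚ = P(T)³·P(E)·P(DE)² / P(M₂Z) = (1.5)³·(0.030)·(14)² / (0.22) = 90
Qₚ = 90 > Kₚ = 7.0, so the reverse reaction proceeds.

to the left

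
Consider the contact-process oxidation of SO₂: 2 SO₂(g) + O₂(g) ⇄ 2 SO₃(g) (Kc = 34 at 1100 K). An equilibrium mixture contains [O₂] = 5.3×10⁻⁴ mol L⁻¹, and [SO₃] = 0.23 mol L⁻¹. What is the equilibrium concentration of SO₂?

[SO₂] = 1.7 mol L⁻¹

At equilibrium, Kc = [SO₃]² / ([SO₂]²·[O₂]) = 34.
(0.23)² / (([SO₂])²·(5.3×10⁻⁴)) = 34
[SO₂]² = 2.94 ⇒ [SO₂] = 1.7 mol L⁻¹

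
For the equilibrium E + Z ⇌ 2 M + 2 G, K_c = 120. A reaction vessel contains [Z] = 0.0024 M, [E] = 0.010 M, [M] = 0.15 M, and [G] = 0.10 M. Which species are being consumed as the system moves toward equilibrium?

E, Z (reactants)

Q_c = [M]²·[G]² / ([E]·[Z]) = (0.15)²·(0.10)² / ((0.010)·(0.0024)) = 9.4
Q_c = 9.4 < K_c = 120: net forward reaction.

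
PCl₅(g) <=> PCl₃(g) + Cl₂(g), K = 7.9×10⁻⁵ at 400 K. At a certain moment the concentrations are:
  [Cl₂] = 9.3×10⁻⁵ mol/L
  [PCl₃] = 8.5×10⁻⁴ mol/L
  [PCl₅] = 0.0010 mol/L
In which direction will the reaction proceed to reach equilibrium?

neither direction; the system is at equilibrium

Q = [PCl₃]·[Cl₂] / [PCl₅] = (8.5×10⁻⁴)·(9.3×10⁻⁵) / (0.0010) = 7.9×10⁻⁵
Q = 7.9×10⁻⁵ = K, so the system is already at equilibrium.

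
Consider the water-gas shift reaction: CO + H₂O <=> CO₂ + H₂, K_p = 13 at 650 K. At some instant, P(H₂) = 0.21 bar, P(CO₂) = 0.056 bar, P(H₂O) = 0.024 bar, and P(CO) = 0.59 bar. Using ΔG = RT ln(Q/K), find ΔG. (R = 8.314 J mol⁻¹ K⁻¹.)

ΔG = -14.9 kJ/mol

Q_p = P(CO₂)·P(H₂) / (P(CO)·P(H₂O)) = (0.056)·(0.21) / ((0.59)·(0.024)) = 0.831
ΔG = RT ln(Q_p/K_p) = (8.314 J mol⁻¹ K⁻¹)(650 K) × ln(0.831/13)
   = (5.404 kJ/mol)(-2.750) = -14.9 kJ/mol
ΔG < 0, so the forward reaction is spontaneous (proceeds forward).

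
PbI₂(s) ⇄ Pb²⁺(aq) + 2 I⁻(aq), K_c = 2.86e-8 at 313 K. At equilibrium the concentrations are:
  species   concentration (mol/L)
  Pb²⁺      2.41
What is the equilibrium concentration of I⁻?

(PbI₂ is a pure solid — omitted from K_c.)
At equilibrium, K_c = [Pb²⁺]·[I⁻]² = 2.86e-8.
(2.41)·([I⁻])² = 2.86e-8
[I⁻]² = 1.19e-8 ⇒ [I⁻] = 1.09e-4 mol/L

[I⁻] = 1.09e-4 mol/L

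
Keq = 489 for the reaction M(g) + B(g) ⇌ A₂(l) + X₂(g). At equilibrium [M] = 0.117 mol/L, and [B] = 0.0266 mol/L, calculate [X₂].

(A₂ is a pure liquid — omitted from Keq.)
At equilibrium, Keq = [X₂] / ([M]·[B]) = 489.
([X₂]) / ((0.117)·(0.0266)) = 489
[X₂] = 1.52 mol/L

[X₂] = 1.52 mol/L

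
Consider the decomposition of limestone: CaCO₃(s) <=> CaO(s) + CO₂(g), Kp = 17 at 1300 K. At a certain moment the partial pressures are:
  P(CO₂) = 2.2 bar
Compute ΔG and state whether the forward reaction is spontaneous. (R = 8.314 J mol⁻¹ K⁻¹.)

(CaCO₃, CaO are pure solids — omitted from Qp.)
Qp = P(CO₂) = 2.20
ΔG = RT ln(Qp/Kp) = (8.314 J mol⁻¹ K⁻¹)(1300 K) × ln(2.20/17)
   = (10.81 kJ/mol)(-2.045) = -22.1 kJ/mol
ΔG < 0, so the forward reaction is spontaneous (proceeds forward).

ΔG = -22.1 kJ/mol; the forward reaction is spontaneous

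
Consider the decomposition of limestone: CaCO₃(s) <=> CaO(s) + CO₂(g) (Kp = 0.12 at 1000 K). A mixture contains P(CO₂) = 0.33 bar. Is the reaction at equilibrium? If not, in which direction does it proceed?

toward reactants

(CaCO₃, CaO are pure solids — omitted from Qp.)
Qp = P(CO₂) = 0.33
Qp = 0.33 > Kp = 0.12, so the reverse reaction proceeds.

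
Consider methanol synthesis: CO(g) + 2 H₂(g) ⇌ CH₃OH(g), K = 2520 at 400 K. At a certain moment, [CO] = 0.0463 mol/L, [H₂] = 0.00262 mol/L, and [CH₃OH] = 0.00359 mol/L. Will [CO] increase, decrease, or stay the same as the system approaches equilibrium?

Q = [CH₃OH] / ([CO]·[H₂]²) = (0.00359) / ((0.0463)·(0.00262)²) = 11300
Q = 11300 > K = 2520: net reverse reaction.
CO is a reactant, so it increases.

increase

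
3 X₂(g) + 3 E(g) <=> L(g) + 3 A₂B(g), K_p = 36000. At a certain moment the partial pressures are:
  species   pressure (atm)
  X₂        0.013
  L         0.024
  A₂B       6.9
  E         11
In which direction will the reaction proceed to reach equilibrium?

to the right

Q_p = P(L)·P(A₂B)³ / (P(X₂)³·P(E)³) = (0.024)·(6.9)³ / ((0.013)³·(11)³) = 2700
Q_p = 2700 < K_p = 36000, so the forward reaction proceeds.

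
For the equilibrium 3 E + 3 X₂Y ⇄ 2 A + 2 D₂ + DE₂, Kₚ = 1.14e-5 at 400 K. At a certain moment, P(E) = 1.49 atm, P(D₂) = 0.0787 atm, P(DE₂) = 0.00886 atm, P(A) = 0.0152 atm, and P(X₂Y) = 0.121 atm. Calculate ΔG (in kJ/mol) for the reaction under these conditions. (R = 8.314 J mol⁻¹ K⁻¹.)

ΔG = -5.53 kJ/mol

Qₚ = P(A)²·P(D₂)²·P(DE₂) / (P(E)³·P(X₂Y)³) = (0.0152)²·(0.0787)²·(0.00886) / ((1.49)³·(0.121)³) = 2.16e-6
ΔG = RT ln(Qₚ/Kₚ) = (8.314 J mol⁻¹ K⁻¹)(400 K) × ln(2.16e-6/1.14e-5)
   = (3.326 kJ/mol)(-1.664) = -5.53 kJ/mol
ΔG < 0, so the forward reaction is spontaneous (proceeds forward).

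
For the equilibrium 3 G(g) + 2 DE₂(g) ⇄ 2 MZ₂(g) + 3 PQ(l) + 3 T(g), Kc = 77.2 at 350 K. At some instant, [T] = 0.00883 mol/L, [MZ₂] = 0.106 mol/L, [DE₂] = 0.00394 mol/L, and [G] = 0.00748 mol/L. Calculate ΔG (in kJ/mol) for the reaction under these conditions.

(PQ is a pure liquid — omitted from Qc.)
Qc = [MZ₂]²·[T]³ / ([G]³·[DE₂]²) = (0.106)²·(0.00883)³ / ((0.00748)³·(0.00394)²) = 1190
ΔG = RT ln(Qc/Kc) = (8.314 J mol⁻¹ K⁻¹)(350 K) × ln(1190/77.2)
   = (2.910 kJ/mol)(2.735) = 7.96 kJ/mol
ΔG > 0, so the forward reaction is non-spontaneous (proceeds in reverse).

ΔG = 7.96 kJ/mol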